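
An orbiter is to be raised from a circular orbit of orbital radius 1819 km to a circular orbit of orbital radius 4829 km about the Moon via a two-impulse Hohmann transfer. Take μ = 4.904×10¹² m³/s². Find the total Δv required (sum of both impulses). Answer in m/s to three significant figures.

r₁ = 1819 km = 1.819×10⁶ m.
r₂ = 4829 km = 4.829×10⁶ m.
Transfer ellipse a_t = (r₁ + r₂)/2 = 3.324×10⁶ m.
At r₁: circular v_c1 = √(μ/r₁) = 1642 m/s; transfer-perilune v_p = √[μ(2/r₁ − 1/a_t)] = 1979 m/s.
Δv₁ = v_p − v_c1 = 337.1 m/s.
At r₂: circular v_c2 = √(μ/r₂) = 1008 m/s; transfer-apolune v_a = √[μ(2/r₂ − 1/a_t)] = 745.5 m/s.
Δv₂ = v_c2 − v_a = 262.3 m/s.
Total Δv = Δv₁ + Δv₂ = 599.4 m/s.

Δv_total ≈ 599 m/s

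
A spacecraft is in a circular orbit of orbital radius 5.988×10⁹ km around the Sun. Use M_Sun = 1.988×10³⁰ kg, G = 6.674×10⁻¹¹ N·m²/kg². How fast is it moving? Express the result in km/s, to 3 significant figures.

μ = GM = 6.674×10⁻¹¹ × 1.988×10³⁰ = 1.327×10²⁰ m³/s².
r = 5.988×10⁹ km = 5.988×10¹² m.
For a circular orbit v = √(μ/r) = √(1.327×10²⁰ / 5.988×10¹²) = √(2.216×10⁷) = 4707 m/s.
That is 4.707 km/s.

v ≈ 4.71 km/s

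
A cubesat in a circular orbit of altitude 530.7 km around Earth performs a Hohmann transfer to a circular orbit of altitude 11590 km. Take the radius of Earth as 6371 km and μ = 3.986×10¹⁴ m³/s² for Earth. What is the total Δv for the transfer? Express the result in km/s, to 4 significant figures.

r₁ = 6371 + 530.7 = 6901.7 km = 6.9017×10⁶ m.
r₂ = 6371 + 11590 = 17961 km = 1.7961×10⁷ m.
Transfer ellipse a_t = (r₁ + r₂)/2 = 1.243×10⁷ m.
At r₁: circular v_c1 = √(μ/r₁) = 7600 m/s; transfer-perigee v_p = √[μ(2/r₁ − 1/a_t)] = 9135 m/s.
Δv₁ = v_p − v_c1 = 1535 m/s.
At r₂: circular v_c2 = √(μ/r₂) = 4711 m/s; transfer-apogee v_a = √[μ(2/r₂ − 1/a_t)] = 3510 m/s.
Δv₂ = v_c2 − v_a = 1201 m/s.
Total Δv = Δv₁ + Δv₂ = 2736 m/s = 2.736 km/s.

Δv_total ≈ 2.736 km/s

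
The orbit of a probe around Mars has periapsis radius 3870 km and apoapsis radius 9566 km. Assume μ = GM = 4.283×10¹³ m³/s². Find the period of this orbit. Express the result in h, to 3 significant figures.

Semi-major axis a = (r_p + r_a)/2 = (3870.0 + 9566.0)/2 = 6718.0 km = 6.718×10⁶ m.
By Kepler's third law T = 2π√(a³/μ) = 2π × 2.661×10³ = 1.672×10⁴ s.
= 4.644 h.

T ≈ 4.64 h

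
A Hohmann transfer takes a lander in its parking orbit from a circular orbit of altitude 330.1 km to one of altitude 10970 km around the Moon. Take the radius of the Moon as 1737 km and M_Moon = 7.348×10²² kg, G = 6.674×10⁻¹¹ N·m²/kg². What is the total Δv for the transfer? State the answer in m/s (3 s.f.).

Δv_total ≈ 772 m/s

μ = GM = 6.674×10⁻¹¹ × 7.348×10²² = 4.904×10¹² m³/s².
r₁ = 1737 + 330.1 = 2067.1 km = 2.0671×10⁶ m.
r₂ = 1737 + 10970 = 12707 km = 1.2707×10⁷ m.
Transfer ellipse a_t = (r₁ + r₂)/2 = 7.387×10⁶ m.
At r₁: circular v_c1 = √(μ/r₁) = 1540 m/s; transfer-perilune v_p = √[μ(2/r₁ − 1/a_t)] = 2020 m/s.
Δv₁ = v_p − v_c1 = 479.9 m/s.
At r₂: circular v_c2 = √(μ/r₂) = 621.2 m/s; transfer-apolune v_a = √[μ(2/r₂ − 1/a_t)] = 328.6 m/s.
Δv₂ = v_c2 − v_a = 292.6 m/s.
Total Δv = Δv₁ + Δv₂ = 772.5 m/s.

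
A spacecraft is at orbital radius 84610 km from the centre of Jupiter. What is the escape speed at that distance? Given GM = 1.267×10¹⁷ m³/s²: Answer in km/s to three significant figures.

r = 84610 km = 8.461×10⁷ m.
Escape speed v_esc = √(2μ/r) = √(2 × 1.267×10¹⁷ / 8.461×10⁷) = √(2.995×10⁹) = 54730 m/s.
= 54.73 km/s.

v_esc ≈ 54.7 km/s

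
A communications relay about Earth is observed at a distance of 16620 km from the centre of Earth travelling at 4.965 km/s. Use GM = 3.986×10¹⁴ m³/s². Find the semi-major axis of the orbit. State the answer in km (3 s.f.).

r = 1.662×10⁷ m.
Vis-viva rearranged: 1/a = 2/r − v²/μ = 1.203×10⁻⁷ − 6.184×10⁻⁸ = 5.849×10⁻⁸ m⁻¹.
a = 1.710×10⁷ m = 17096 km.

a ≈ 17100 km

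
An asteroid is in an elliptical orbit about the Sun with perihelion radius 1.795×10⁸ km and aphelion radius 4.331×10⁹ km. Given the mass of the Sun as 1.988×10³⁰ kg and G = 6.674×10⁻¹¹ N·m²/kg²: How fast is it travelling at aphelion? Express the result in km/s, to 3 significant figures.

v ≈ 1.56 km/s

μ = GM = 6.674×10⁻¹¹ × 1.988×10³⁰ = 1.327×10²⁰ m³/s².
Semi-major axis a = (r_p + r_a)/2 = 2.2552×10⁹ km = 2.255×10¹² m.
Vis-viva: v² = μ(2/r − 1/a) = 1.327×10²⁰ × (4.618×10⁻¹³ − 4.434×10⁻¹³) = 2.438×10⁶ m²/s².
v = 1562 m/s = 1.562 km/s.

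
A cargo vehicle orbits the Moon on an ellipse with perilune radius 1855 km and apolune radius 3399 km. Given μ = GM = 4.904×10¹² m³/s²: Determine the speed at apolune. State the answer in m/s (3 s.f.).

Semi-major axis a = (r_p + r_a)/2 = 2627.0 km = 2.627×10⁶ m.
Vis-viva: v² = μ(2/r − 1/a) = 4.904×10¹² × (5.884×10⁻⁷ − 3.807×10⁻⁷) = 1.019×10⁶ m²/s².
v = 1009 m/s.

v ≈ 1010 m/s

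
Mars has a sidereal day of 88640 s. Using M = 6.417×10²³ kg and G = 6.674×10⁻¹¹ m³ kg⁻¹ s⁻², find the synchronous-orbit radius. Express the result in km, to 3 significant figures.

r_sync ≈ 20400 km

μ = GM = 6.674×10⁻¹¹ × 6.417×10²³ = 4.283×10¹³ m³/s².
A synchronous orbit has period T, so by Kepler's third law a = (μT²/4π²)^(1/3).
μT²/4π² = 4.283×10¹³ × (8.864×10⁴)² / 39.48 = 8.524×10²¹ m³.
a = 2.043×10⁷ m = 20427 km.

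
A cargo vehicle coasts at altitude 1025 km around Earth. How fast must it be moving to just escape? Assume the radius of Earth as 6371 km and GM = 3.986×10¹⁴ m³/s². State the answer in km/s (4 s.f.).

v_esc ≈ 10.38 km/s

r = 6371 + 1025 = 7396.0 km = 7.3960×10⁶ m.
Escape speed v_esc = √(2μ/r) = √(2 × 3.986×10¹⁴ / 7.396×10⁶) = √(1.078×10⁸) = 10380 m/s.
= 10.38 km/s.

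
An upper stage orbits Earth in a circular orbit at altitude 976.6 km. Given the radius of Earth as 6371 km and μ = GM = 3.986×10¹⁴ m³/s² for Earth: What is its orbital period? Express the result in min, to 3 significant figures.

T ≈ 104 min

r = 6371 + 976.6 = 7347.6 km = 7.3476×10⁶ m.
Kepler's third law: T = 2π√(r³/μ) = 2π√((7.348×10⁶)³ / 3.986×10¹⁴).
r³/μ = 9.952×10⁵ s², so T = 2π × 9.976×10² = 6.268×10³ s.
Converting: 6.268×10³ s ÷ 60.00 = 104.5 min.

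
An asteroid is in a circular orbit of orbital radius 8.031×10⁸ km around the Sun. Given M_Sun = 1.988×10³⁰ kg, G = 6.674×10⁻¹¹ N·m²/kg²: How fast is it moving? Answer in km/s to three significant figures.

v ≈ 12.9 km/s

μ = GM = 6.674×10⁻¹¹ × 1.988×10³⁰ = 1.327×10²⁰ m³/s².
r = 8.031×10⁸ km = 8.031×10¹¹ m.
For a circular orbit v = √(μ/r) = √(1.327×10²⁰ / 8.031×10¹¹) = √(1.652×10⁸) = 12850 m/s.
That is 12.85 km/s.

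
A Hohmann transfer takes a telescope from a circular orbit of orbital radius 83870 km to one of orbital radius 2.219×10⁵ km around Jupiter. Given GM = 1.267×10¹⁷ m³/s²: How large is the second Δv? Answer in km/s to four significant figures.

r₁ = 83870 km = 8.387×10⁷ m.
r₂ = 2.219×10⁵ km = 2.219×10⁸ m.
Transfer ellipse a_t = (r₁ + r₂)/2 = 1.529×10⁸ m.
At r₁: circular v_c1 = √(μ/r₁) = 38870 m/s; transfer-perijove v_p = √[μ(2/r₁ − 1/a_t)] = 46830 m/s.
At r₂: circular v_c2 = √(μ/r₂) = 23900 m/s; transfer-apojove v_a = √[μ(2/r₂ − 1/a_t)] = 17700 m/s.
Δv₂ = v_c2 − v_a = 6197 m/s.
= 6.197 km/s.

Δv ≈ 6.197 km/s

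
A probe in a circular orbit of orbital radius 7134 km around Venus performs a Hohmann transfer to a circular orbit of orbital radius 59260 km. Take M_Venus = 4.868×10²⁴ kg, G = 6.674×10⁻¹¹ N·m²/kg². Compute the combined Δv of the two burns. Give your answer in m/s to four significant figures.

Δv_total ≈ 3524 m/s

μ = GM = 6.674×10⁻¹¹ × 4.868×10²⁴ = 3.249×10¹⁴ m³/s².
r₁ = 7134 km = 7.134×10⁶ m.
r₂ = 59260 km = 5.926×10⁷ m.
Transfer ellipse a_t = (r₁ + r₂)/2 = 3.320×10⁷ m.
At r₁: circular v_c1 = √(μ/r₁) = 6748 m/s; transfer-periapsis v_p = √[μ(2/r₁ − 1/a_t)] = 9016 m/s.
Δv₁ = v_p − v_c1 = 2268 m/s.
At r₂: circular v_c2 = √(μ/r₂) = 2341 m/s; transfer-apoapsis v_a = √[μ(2/r₂ − 1/a_t)] = 1085 m/s.
Δv₂ = v_c2 − v_a = 1256 m/s.
Total Δv = Δv₁ + Δv₂ = 3524 m/s.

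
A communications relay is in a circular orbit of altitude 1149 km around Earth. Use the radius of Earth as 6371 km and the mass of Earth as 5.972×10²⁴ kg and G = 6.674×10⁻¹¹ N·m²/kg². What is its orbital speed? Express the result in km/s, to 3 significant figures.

μ = GM = 6.674×10⁻¹¹ × 5.972×10²⁴ = 3.986×10¹⁴ m³/s².
r = 6371 + 1149 = 7520.0 km = 7.5200×10⁶ m.
For a circular orbit v = √(μ/r) = √(3.986×10¹⁴ / 7.520×10⁶) = √(5.300×10⁷) = 7280 m/s.
That is 7.280 km/s.

v ≈ 7.28 km/s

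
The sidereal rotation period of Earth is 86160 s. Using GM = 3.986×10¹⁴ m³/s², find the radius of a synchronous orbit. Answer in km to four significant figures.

A synchronous orbit has period T, so by Kepler's third law a = (μT²/4π²)^(1/3).
μT²/4π² = 3.986×10¹⁴ × (8.616×10⁴)² / 39.48 = 7.495×10²² m³.
a = 4.216×10⁷ m = 42163 km.

r_sync ≈ 42160 km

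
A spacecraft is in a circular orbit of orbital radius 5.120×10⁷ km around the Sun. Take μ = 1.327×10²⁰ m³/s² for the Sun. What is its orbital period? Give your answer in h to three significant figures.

T ≈ 1760 h

r = 5.120×10⁷ km = 5.120×10¹⁰ m.
Kepler's third law: T = 2π√(r³/μ) = 2π√((5.120×10¹⁰)³ / 1.327×10²⁰).
r³/μ = 1.011×10¹² s², so T = 2π × 1.006×10⁶ = 6.319×10⁶ s.
Converting: 6.319×10⁶ s ÷ 3600 = 1755 h.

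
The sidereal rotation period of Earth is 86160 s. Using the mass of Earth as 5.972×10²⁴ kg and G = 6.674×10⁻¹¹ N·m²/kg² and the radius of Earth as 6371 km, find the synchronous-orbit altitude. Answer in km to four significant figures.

h_sync ≈ 35790 km

μ = GM = 6.674×10⁻¹¹ × 5.972×10²⁴ = 3.986×10¹⁴ m³/s².
A synchronous orbit has period T, so by Kepler's third law a = (μT²/4π²)^(1/3).
μT²/4π² = 3.986×10¹⁴ × (8.616×10⁴)² / 39.48 = 7.495×10²² m³.
a = 4.216×10⁷ m = 42162 km.
Altitude h = a − R = 42162 − 6371 = 35791 km.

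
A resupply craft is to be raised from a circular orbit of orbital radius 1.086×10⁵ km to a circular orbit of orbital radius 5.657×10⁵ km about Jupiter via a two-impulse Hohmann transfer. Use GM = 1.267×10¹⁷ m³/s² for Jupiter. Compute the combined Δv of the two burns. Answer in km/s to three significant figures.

r₁ = 1.086×10⁵ km = 1.086×10⁸ m.
r₂ = 5.657×10⁵ km = 5.657×10⁸ m.
Transfer ellipse a_t = (r₁ + r₂)/2 = 3.372×10⁸ m.
At r₁: circular v_c1 = √(μ/r₁) = 34160 m/s; transfer-perijove v_p = √[μ(2/r₁ − 1/a_t)] = 44240 m/s.
Δv₁ = v_p − v_c1 = 10090 m/s.
At r₂: circular v_c2 = √(μ/r₂) = 14970 m/s; transfer-apojove v_a = √[μ(2/r₂ − 1/a_t)] = 8494 m/s.
Δv₂ = v_c2 − v_a = 6472 m/s.
Total Δv = Δv₁ + Δv₂ = 16560 m/s = 16.56 km/s.

Δv_total ≈ 16.6 km/s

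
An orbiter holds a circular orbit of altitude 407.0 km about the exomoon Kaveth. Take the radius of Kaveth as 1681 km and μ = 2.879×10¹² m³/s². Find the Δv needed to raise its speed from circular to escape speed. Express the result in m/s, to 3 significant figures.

Δv ≈ 486 m/s

r = 1681 + 407.0 = 2088.0 km = 2.0880×10⁶ m.
Circular speed v_c = √(μ/r) = 1174 m/s.
Escape speed v_esc = √(2μ/r) = √2 × v_c = 1661 m/s.
Δv = v_esc − v_c = 486.4 m/s.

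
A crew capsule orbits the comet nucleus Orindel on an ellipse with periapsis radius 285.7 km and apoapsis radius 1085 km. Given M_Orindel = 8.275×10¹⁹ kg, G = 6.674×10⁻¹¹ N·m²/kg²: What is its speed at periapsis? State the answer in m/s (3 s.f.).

v ≈ 175 m/s

μ = GM = 6.674×10⁻¹¹ × 8.275×10¹⁹ = 5.523×10⁹ m³/s².
Semi-major axis a = (r_p + r_a)/2 = 685.35 km = 6.854×10⁵ m.
Vis-viva: v² = μ(2/r − 1/a) = 5.523×10⁹ × (7.000×10⁻⁶ − 1.459×10⁻⁶) = 3.060×10⁴ m²/s².
v = 174.9 m/s.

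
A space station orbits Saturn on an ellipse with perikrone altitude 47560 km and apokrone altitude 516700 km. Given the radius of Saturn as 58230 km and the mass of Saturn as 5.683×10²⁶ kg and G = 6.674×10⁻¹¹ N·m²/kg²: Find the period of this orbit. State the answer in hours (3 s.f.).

μ = GM = 6.674×10⁻¹¹ × 5.683×10²⁶ = 3.793×10¹⁶ m³/s².
r_p = 58230 + 47560 = 105790 km = 1.0579×10⁸ m.
r_a = 58230 + 516700 = 574930 km = 5.7493×10⁸ m.
Semi-major axis a = (r_p + r_a)/2 = (1.0579×10⁵ + 5.7493×10⁵)/2 = 3.4036×10⁵ km = 3.404×10⁸ m.
By Kepler's third law T = 2π√(a³/μ) = 2π × 3.224×10⁴ = 2.026×10⁵ s.
= 56.27 hours.

T ≈ 56.3 hours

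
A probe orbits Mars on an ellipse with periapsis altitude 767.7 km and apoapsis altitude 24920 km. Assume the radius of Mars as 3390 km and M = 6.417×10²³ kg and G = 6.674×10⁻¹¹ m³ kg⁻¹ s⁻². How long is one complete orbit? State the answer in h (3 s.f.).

μ = GM = 6.674×10⁻¹¹ × 6.417×10²³ = 4.283×10¹³ m³/s².
r_p = 3390 + 767.7 = 4157.7 km = 4.1577×10⁶ m.
r_a = 3390 + 24920 = 28310 km = 2.8310×10⁷ m.
Semi-major axis a = (r_p + r_a)/2 = (4157.7 + 28310)/2 = 16234 km = 1.623×10⁷ m.
By Kepler's third law T = 2π√(a³/μ) = 2π × 9.995×10³ = 6.280×10⁴ s.
= 17.44 h.

T ≈ 17.4 h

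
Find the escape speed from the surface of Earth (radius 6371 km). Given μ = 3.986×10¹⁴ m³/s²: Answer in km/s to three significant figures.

r = R = 6.371×10⁶ m.
Escape speed v_esc = √(2μ/r) = √(2 × 3.986×10¹⁴ / 6.371×10⁶) = √(1.251×10⁸) = 11190 m/s.
= 11.19 km/s.

v_esc ≈ 11.2 km/s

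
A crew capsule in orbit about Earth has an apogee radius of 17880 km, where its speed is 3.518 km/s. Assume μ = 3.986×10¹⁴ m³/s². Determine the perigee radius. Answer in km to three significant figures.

r_a = 1.788×10⁷ m.
Specific energy ε = v²/2 − μ/r = -1.610×10⁷ J/kg, so a = −μ/(2ε) = 1.238×10⁷ m.
The apsides satisfy r_p + r_a = 2a, so the perigee radius is 2a − r_a = 6.870×10⁶ m = 6870.2 km.

perigee radius ≈ 6870 km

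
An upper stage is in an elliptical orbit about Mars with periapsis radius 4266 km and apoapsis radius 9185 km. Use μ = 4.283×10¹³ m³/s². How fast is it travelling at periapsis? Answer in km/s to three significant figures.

Semi-major axis a = (r_p + r_a)/2 = 6725.5 km = 6.726×10⁶ m.
Vis-viva: v² = μ(2/r − 1/a) = 4.283×10¹³ × (4.688×10⁻⁷ − 1.487×10⁻⁷) = 1.371×10⁷ m²/s².
v = 3703 m/s = 3.703 km/s.

v ≈ 3.70 km/s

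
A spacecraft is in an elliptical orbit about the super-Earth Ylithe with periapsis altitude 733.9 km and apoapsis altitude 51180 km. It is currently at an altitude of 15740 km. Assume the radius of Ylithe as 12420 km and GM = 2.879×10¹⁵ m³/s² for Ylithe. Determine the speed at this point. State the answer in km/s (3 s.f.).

v ≈ 11.4 km/s

r_p = 12420 + 733.9 = 13154 km = 1.3154×10⁷ m.
r_a = 12420 + 51180 = 63600 km = 6.3600×10⁷ m.
r = 12420 + 15740 = 28160 km = 2.816×10⁷ m.
Semi-major axis a = (r_p + r_a)/2 = 38377 km = 3.838×10⁷ m.
Vis-viva: v² = μ(2/r − 1/a) = 2.879×10¹⁵ × (7.102×10⁻⁸ − 2.606×10⁻⁸) = 1.295×10⁸ m²/s².
v = 11380 m/s = 11.38 km/s.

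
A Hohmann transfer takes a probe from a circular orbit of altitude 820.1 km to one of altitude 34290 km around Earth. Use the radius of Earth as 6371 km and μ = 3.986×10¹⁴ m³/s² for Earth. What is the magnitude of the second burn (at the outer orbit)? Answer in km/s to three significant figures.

r₁ = 6371 + 820.1 = 7191.1 km = 7.1911×10⁶ m.
r₂ = 6371 + 34290 = 40661 km = 4.0661×10⁷ m.
Transfer ellipse a_t = (r₁ + r₂)/2 = 2.393×10⁷ m.
At r₁: circular v_c1 = √(μ/r₁) = 7445 m/s; transfer-perigee v_p = √[μ(2/r₁ − 1/a_t)] = 9706 m/s.
At r₂: circular v_c2 = √(μ/r₂) = 3131 m/s; transfer-apogee v_a = √[μ(2/r₂ − 1/a_t)] = 1716 m/s.
Δv₂ = v_c2 − v_a = 1414 m/s.
= 1.414 km/s.

Δv ≈ 1.41 km/s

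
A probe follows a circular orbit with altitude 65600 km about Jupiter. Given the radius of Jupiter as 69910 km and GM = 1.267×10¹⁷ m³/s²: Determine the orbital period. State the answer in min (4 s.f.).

r = 69910 + 65600 = 135510 km = 1.3551×10⁸ m.
Kepler's third law: T = 2π√(r³/μ) = 2π√((1.355×10⁸)³ / 1.267×10¹⁷).
r³/μ = 1.964×10⁷ s², so T = 2π × 4.432×10³ = 2.785×10⁴ s.
Converting: 2.785×10⁴ s ÷ 60.00 = 464.1 min.

T ≈ 464.1 min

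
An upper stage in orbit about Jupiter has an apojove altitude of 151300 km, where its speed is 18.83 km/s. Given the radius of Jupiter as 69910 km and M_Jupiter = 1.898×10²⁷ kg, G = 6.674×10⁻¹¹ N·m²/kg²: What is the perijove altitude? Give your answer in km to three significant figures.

perijove altitude ≈ 29300 km

μ = GM = 6.674×10⁻¹¹ × 1.898×10²⁷ = 1.267×10¹⁷ m³/s².
r_a = 69910 + 151300 = 2.2121×10⁵ km = 2.212×10⁸ m.
Specific energy ε = v²/2 − μ/r = -3.954×10⁸ J/kg, so a = −μ/(2ε) = 1.602×10⁸ m.
The apsides satisfy r_p + r_a = 2a, so the perijove radius is 2a − r_a = 9.920×10⁷ m = 99196 km.
Perijove altitude = 99196 − 69910 = 29286 km.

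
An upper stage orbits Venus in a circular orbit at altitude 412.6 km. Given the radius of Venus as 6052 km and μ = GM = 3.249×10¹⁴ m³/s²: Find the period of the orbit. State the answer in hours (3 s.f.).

T ≈ 1.59 hours

r = 6052 + 412.6 = 6464.6 km = 6.4646×10⁶ m.
Kepler's third law: T = 2π√(r³/μ) = 2π√((6.465×10⁶)³ / 3.249×10¹⁴).
r³/μ = 8.315×10⁵ s², so T = 2π × 9.119×10² = 5.730×10³ s.
Converting: 5.730×10³ s ÷ 3600 = 1.592 hours.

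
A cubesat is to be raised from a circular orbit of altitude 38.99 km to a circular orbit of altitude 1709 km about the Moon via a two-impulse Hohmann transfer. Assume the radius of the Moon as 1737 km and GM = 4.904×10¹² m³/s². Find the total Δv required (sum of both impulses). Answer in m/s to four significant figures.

Δv_total ≈ 456.4 m/s

r₁ = 1737 + 38.99 = 1776.0 km = 1.7760×10⁶ m.
r₂ = 1737 + 1709 = 3446.0 km = 3.4460×10⁶ m.
Transfer ellipse a_t = (r₁ + r₂)/2 = 2.611×10⁶ m.
At r₁: circular v_c1 = √(μ/r₁) = 1662 m/s; transfer-perilune v_p = √[μ(2/r₁ − 1/a_t)] = 1909 m/s.
Δv₁ = v_p − v_c1 = 247.3 m/s.
At r₂: circular v_c2 = √(μ/r₂) = 1193 m/s; transfer-apolune v_a = √[μ(2/r₂ − 1/a_t)] = 983.9 m/s.
Δv₂ = v_c2 − v_a = 209.1 m/s.
Total Δv = Δv₁ + Δv₂ = 456.4 m/s.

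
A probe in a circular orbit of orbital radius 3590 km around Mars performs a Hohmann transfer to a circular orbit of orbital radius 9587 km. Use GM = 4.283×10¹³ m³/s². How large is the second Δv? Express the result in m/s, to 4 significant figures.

r₁ = 3590 km = 3.590×10⁶ m.
r₂ = 9587 km = 9.587×10⁶ m.
Transfer ellipse a_t = (r₁ + r₂)/2 = 6.588×10⁶ m.
At r₁: circular v_c1 = √(μ/r₁) = 3454 m/s; transfer-periapsis v_p = √[μ(2/r₁ − 1/a_t)] = 4167 m/s.
At r₂: circular v_c2 = √(μ/r₂) = 2114 m/s; transfer-apoapsis v_a = √[μ(2/r₂ − 1/a_t)] = 1560 m/s.
Δv₂ = v_c2 − v_a = 553.4 m/s.

Δv ≈ 553.4 m/s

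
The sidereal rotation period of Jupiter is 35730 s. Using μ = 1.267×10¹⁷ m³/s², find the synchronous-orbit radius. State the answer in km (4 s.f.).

A synchronous orbit has period T, so by Kepler's third law a = (μT²/4π²)^(1/3).
μT²/4π² = 1.267×10¹⁷ × (3.573×10⁴)² / 39.48 = 4.097×10²⁴ m³.
a = 1.600×10⁸ m = 1.6002×10⁵ km.

r_sync ≈ 1.600×10⁵ km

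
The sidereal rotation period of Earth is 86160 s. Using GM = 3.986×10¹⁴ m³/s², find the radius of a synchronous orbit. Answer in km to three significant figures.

r_sync ≈ 42200 km

A synchronous orbit has period T, so by Kepler's third law a = (μT²/4π²)^(1/3).
μT²/4π² = 3.986×10¹⁴ × (8.616×10⁴)² / 39.48 = 7.495×10²² m³.
a = 4.216×10⁷ m = 42163 km.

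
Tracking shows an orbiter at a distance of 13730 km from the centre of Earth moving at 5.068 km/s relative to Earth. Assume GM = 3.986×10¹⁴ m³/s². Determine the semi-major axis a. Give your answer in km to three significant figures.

a ≈ 12300 km

r = 1.373×10⁷ m.
Specific orbital energy ε = v²/2 − μ/r = (5068)²/2 − 3.986×10¹⁴/1.373×10⁷ = -1.619×10⁷ J/kg.
Since ε = −μ/(2a), a = −μ/(2ε) = 1.231×10⁷ m = 12311 km.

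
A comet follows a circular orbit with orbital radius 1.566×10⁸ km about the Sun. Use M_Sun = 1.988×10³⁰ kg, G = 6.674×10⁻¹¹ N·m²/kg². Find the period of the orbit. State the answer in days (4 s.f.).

μ = GM = 6.674×10⁻¹¹ × 1.988×10³⁰ = 1.327×10²⁰ m³/s².
r = 1.566×10⁸ km = 1.566×10¹¹ m.
Kepler's third law: T = 2π√(r³/μ) = 2π√((1.566×10¹¹)³ / 1.327×10²⁰).
r³/μ = 2.894×10¹³ s², so T = 2π × 5.380×10⁶ = 3.380×10⁷ s.
Converting: 3.380×10⁷ s ÷ 86400 = 391.2 days.

T ≈ 391.2 days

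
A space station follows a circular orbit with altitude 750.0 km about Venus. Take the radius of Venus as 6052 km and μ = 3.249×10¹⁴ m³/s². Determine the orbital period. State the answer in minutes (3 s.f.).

r = 6052 + 750.0 = 6802.0 km = 6.8020×10⁶ m.
Kepler's third law: T = 2π√(r³/μ) = 2π√((6.802×10⁶)³ / 3.249×10¹⁴).
r³/μ = 9.686×10⁵ s², so T = 2π × 9.842×10² = 6.184×10³ s.
Converting: 6.184×10³ s ÷ 60.00 = 103.1 minutes.

T ≈ 103 minutes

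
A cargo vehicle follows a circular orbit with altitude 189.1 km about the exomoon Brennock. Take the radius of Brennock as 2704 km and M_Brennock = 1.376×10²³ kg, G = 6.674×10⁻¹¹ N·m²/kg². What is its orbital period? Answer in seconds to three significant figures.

T ≈ 10200 seconds

μ = GM = 6.674×10⁻¹¹ × 1.376×10²³ = 9.183×10¹² m³/s².
r = 2704 + 189.1 = 2893.1 km = 2.8931×10⁶ m.
Kepler's third law: T = 2π√(r³/μ) = 2π√((2.893×10⁶)³ / 9.183×10¹²).
r³/μ = 2.637×10⁶ s², so T = 2π × 1.624×10³ = 1.020×10⁴ s.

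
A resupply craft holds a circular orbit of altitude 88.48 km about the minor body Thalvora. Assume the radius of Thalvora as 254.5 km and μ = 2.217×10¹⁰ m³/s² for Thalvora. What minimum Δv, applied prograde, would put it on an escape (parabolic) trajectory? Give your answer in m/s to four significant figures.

r = 254.5 + 88.48 = 342.98 km = 3.4298×10⁵ m.
Circular speed v_c = √(μ/r) = 254.2 m/s.
Escape speed v_esc = √(2μ/r) = √2 × v_c = 359.6 m/s.
Δv = v_esc − v_c = 105.3 m/s.

Δv ≈ 105.3 m/s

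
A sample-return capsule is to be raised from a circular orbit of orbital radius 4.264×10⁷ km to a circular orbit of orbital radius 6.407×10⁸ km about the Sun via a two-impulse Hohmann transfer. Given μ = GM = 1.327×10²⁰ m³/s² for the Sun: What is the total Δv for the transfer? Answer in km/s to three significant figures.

r₁ = 4.264×10⁷ km = 4.264×10¹⁰ m.
r₂ = 6.407×10⁸ km = 6.407×10¹¹ m.
Transfer ellipse a_t = (r₁ + r₂)/2 = 3.417×10¹¹ m.
At r₁: circular v_c1 = √(μ/r₁) = 55790 m/s; transfer-perihelion v_p = √[μ(2/r₁ − 1/a_t)] = 76390 m/s.
Δv₁ = v_p − v_c1 = 20610 m/s.
At r₂: circular v_c2 = √(μ/r₂) = 14390 m/s; transfer-aphelion v_a = √[μ(2/r₂ − 1/a_t)] = 5084 m/s.
Δv₂ = v_c2 − v_a = 9307 m/s.
Total Δv = Δv₁ + Δv₂ = 29910 m/s = 29.91 km/s.

Δv_total ≈ 29.9 km/s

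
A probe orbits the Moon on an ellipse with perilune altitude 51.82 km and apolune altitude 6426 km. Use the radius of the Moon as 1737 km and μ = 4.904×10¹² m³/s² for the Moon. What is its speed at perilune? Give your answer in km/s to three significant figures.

v ≈ 2.12 km/s

r_p = 1737 + 51.82 = 1788.8 km = 1.7888×10⁶ m.
r_a = 1737 + 6426 = 8163.0 km = 8.1630×10⁶ m.
Semi-major axis a = (r_p + r_a)/2 = 4975.9 km = 4.976×10⁶ m.
Vis-viva: v² = μ(2/r − 1/a) = 4.904×10¹² × (1.118×10⁻⁶ − 2.010×10⁻⁷) = 4.497×10⁶ m²/s².
v = 2121 m/s = 2.121 km/s.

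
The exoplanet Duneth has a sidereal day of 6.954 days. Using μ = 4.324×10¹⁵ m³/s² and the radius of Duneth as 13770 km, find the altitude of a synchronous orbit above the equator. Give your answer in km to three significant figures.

h_sync ≈ 3.27×10⁵ km

T = 6.954 days = 6.008×10⁵ s.
A synchronous orbit has period T, so by Kepler's third law a = (μT²/4π²)^(1/3).
μT²/4π² = 4.324×10¹⁵ × (6.008×10⁵)² / 39.48 = 3.954×10²⁵ m³.
a = 3.407×10⁸ m = 3.4068×10⁵ km.
Altitude h = a − R = 3.4068×10⁵ − 13770 = 3.2691×10⁵ km.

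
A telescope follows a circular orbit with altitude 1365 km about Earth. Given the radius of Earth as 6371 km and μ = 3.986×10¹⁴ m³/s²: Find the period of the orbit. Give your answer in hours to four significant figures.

r = 6371 + 1365 = 7736.0 km = 7.7360×10⁶ m.
Kepler's third law: T = 2π√(r³/μ) = 2π√((7.736×10⁶)³ / 3.986×10¹⁴).
r³/μ = 1.161×10⁶ s², so T = 2π × 1.078×10³ = 6.772×10³ s.
Converting: 6.772×10³ s ÷ 3600 = 1.881 hours.

T ≈ 1.881 hours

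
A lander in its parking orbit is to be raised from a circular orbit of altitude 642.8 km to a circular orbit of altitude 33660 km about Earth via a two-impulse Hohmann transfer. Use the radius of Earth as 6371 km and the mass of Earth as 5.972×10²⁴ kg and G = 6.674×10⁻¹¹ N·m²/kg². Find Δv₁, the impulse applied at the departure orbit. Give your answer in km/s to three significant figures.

μ = GM = 6.674×10⁻¹¹ × 5.972×10²⁴ = 3.986×10¹⁴ m³/s².
r₁ = 6371 + 642.8 = 7013.8 km = 7.0138×10⁶ m.
r₂ = 6371 + 33660 = 40031 km = 4.0031×10⁷ m.
Transfer ellipse a_t = (r₁ + r₂)/2 = 2.352×10⁷ m.
At r₁: circular v_c1 = √(μ/r₁) = 7538 m/s; transfer-perigee v_p = √[μ(2/r₁ − 1/a_t)] = 9834 m/s.
Δv₁ = v_p − v_c1 = 2296 m/s.
= 2.296 km/s.

Δv ≈ 2.30 km/s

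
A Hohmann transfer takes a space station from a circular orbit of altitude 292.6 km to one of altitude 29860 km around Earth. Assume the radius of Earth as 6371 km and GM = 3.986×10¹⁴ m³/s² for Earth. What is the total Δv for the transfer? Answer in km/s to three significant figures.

Δv_total ≈ 3.79 km/s

r₁ = 6371 + 292.6 = 6663.6 km = 6.6636×10⁶ m.
r₂ = 6371 + 29860 = 36231 km = 3.6231×10⁷ m.
Transfer ellipse a_t = (r₁ + r₂)/2 = 2.145×10⁷ m.
At r₁: circular v_c1 = √(μ/r₁) = 7734 m/s; transfer-perigee v_p = √[μ(2/r₁ − 1/a_t)] = 10050 m/s.
Δv₁ = v_p − v_c1 = 2318 m/s.
At r₂: circular v_c2 = √(μ/r₂) = 3317 m/s; transfer-apogee v_a = √[μ(2/r₂ − 1/a_t)] = 1849 m/s.
Δv₂ = v_c2 − v_a = 1468 m/s.
Total Δv = Δv₁ + Δv₂ = 3786 m/s = 3.786 km/s.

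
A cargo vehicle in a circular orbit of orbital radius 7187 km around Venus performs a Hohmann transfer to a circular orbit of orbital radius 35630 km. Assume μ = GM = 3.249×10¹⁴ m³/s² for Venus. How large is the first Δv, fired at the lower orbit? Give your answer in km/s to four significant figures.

r₁ = 7187 km = 7.187×10⁶ m.
r₂ = 35630 km = 3.563×10⁷ m.
Transfer ellipse a_t = (r₁ + r₂)/2 = 2.141×10⁷ m.
At r₁: circular v_c1 = √(μ/r₁) = 6724 m/s; transfer-periapsis v_p = √[μ(2/r₁ − 1/a_t)] = 8674 m/s.
Δv₁ = v_p − v_c1 = 1950 m/s.
= 1.950 km/s.

Δv ≈ 1.950 km/s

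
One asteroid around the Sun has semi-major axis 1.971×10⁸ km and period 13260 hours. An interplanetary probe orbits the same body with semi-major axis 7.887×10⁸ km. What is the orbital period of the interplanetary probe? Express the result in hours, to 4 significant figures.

T₂ ≈ 1.061×10⁵ hours

Kepler's third law: T² ∝ a³, so T₂ = T₁ (a₂/a₁)^(3/2).
a₂/a₁ = 4.002, (a₂/a₁)^(3/2) = 8.005.
T₂ = 13260 × 8.005 = 1.061×10⁵ hours.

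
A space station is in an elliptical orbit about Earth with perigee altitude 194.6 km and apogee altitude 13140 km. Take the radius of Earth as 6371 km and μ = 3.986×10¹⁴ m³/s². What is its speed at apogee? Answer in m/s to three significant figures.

v ≈ 3210 m/s

r_p = 6371 + 194.6 = 6565.6 km = 6.5656×10⁶ m.
r_a = 6371 + 13140 = 19511 km = 1.9511×10⁷ m.
Semi-major axis a = (r_p + r_a)/2 = 13038 km = 1.304×10⁷ m.
Vis-viva: v² = μ(2/r − 1/a) = 3.986×10¹⁴ × (1.025×10⁻⁷ − 7.670×10⁻⁸) = 1.029×10⁷ m²/s².
v = 3207 m/s.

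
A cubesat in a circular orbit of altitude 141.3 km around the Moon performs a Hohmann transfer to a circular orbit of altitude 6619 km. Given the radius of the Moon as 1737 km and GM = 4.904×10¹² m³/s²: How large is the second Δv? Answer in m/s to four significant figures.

Δv ≈ 301.9 m/s

r₁ = 1737 + 141.3 = 1878.3 km = 1.8783×10⁶ m.
r₂ = 1737 + 6619 = 8356.0 km = 8.3560×10⁶ m.
Transfer ellipse a_t = (r₁ + r₂)/2 = 5.117×10⁶ m.
At r₁: circular v_c1 = √(μ/r₁) = 1616 m/s; transfer-perilune v_p = √[μ(2/r₁ − 1/a_t)] = 2065 m/s.
At r₂: circular v_c2 = √(μ/r₂) = 766.1 m/s; transfer-apolune v_a = √[μ(2/r₂ − 1/a_t)] = 464.1 m/s.
Δv₂ = v_c2 − v_a = 301.9 m/s.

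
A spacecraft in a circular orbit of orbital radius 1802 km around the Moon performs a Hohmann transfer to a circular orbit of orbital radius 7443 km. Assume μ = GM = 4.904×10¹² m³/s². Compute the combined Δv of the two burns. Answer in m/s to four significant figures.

r₁ = 1802 km = 1.802×10⁶ m.
r₂ = 7443 km = 7.443×10⁶ m.
Transfer ellipse a_t = (r₁ + r₂)/2 = 4.622×10⁶ m.
At r₁: circular v_c1 = √(μ/r₁) = 1650 m/s; transfer-perilune v_p = √[μ(2/r₁ − 1/a_t)] = 2093 m/s.
Δv₁ = v_p − v_c1 = 443.6 m/s.
At r₂: circular v_c2 = √(μ/r₂) = 811.7 m/s; transfer-apolune v_a = √[μ(2/r₂ − 1/a_t)] = 506.8 m/s.
Δv₂ = v_c2 − v_a = 304.9 m/s.
Total Δv = Δv₁ + Δv₂ = 748.5 m/s.

Δv_total ≈ 748.5 m/s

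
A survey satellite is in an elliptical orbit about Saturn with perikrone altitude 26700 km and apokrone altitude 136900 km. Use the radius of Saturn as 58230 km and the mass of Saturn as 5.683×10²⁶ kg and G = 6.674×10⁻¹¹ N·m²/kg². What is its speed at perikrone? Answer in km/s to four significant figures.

μ = GM = 6.674×10⁻¹¹ × 5.683×10²⁶ = 3.793×10¹⁶ m³/s².
r_p = 58230 + 26700 = 84930 km = 8.4930×10⁷ m.
r_a = 58230 + 136900 = 195130 km = 1.9513×10⁸ m.
Semi-major axis a = (r_p + r_a)/2 = 1.4003×10⁵ km = 1.400×10⁸ m.
Vis-viva: v² = μ(2/r − 1/a) = 3.793×10¹⁶ × (2.355×10⁻⁸ − 7.141×10⁻⁹) = 6.223×10⁸ m²/s².
v = 24950 m/s = 24.95 km/s.

v ≈ 24.95 km/s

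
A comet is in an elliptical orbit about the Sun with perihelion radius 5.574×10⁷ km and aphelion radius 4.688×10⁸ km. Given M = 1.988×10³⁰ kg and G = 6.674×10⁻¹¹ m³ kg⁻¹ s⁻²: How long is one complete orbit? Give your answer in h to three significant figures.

μ = GM = 6.674×10⁻¹¹ × 1.988×10³⁰ = 1.327×10²⁰ m³/s².
Semi-major axis a = (r_p + r_a)/2 = (5.5740×10⁷ + 4.6880×10⁸)/2 = 2.6227×10⁸ km = 2.623×10¹¹ m.
By Kepler's third law T = 2π√(a³/μ) = 2π × 1.166×10⁷ = 7.327×10⁷ s.
= 20350 h.

T ≈ 20400 h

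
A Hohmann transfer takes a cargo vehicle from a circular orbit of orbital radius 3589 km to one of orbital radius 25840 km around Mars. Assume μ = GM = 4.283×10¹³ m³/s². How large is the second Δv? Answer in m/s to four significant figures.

Δv ≈ 651.6 m/s

r₁ = 3589 km = 3.589×10⁶ m.
r₂ = 25840 km = 2.584×10⁷ m.
Transfer ellipse a_t = (r₁ + r₂)/2 = 1.471×10⁷ m.
At r₁: circular v_c1 = √(μ/r₁) = 3455 m/s; transfer-periapsis v_p = √[μ(2/r₁ − 1/a_t)] = 4578 m/s.
At r₂: circular v_c2 = √(μ/r₂) = 1287 m/s; transfer-apoapsis v_a = √[μ(2/r₂ − 1/a_t)] = 635.8 m/s.
Δv₂ = v_c2 − v_a = 651.6 m/s.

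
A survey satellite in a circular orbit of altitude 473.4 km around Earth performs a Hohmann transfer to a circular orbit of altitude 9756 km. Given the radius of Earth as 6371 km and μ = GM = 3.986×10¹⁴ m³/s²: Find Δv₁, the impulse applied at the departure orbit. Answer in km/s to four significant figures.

r₁ = 6371 + 473.4 = 6844.4 km = 6.8444×10⁶ m.
r₂ = 6371 + 9756 = 16127 km = 1.6127×10⁷ m.
Transfer ellipse a_t = (r₁ + r₂)/2 = 1.149×10⁷ m.
At r₁: circular v_c1 = √(μ/r₁) = 7631 m/s; transfer-perigee v_p = √[μ(2/r₁ − 1/a_t)] = 9043 m/s.
Δv₁ = v_p − v_c1 = 1411 m/s.
= 1.411 km/s.

Δv ≈ 1.411 km/s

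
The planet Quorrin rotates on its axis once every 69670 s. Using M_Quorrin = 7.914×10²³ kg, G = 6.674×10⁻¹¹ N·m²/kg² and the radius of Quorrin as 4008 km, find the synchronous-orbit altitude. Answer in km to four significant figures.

μ = GM = 6.674×10⁻¹¹ × 7.914×10²³ = 5.282×10¹³ m³/s².
A synchronous orbit has period T, so by Kepler's third law a = (μT²/4π²)^(1/3).
μT²/4π² = 5.282×10¹³ × (6.967×10⁴)² / 39.48 = 6.494×10²¹ m³.
a = 1.866×10⁷ m = 18657 km.
Altitude h = a − R = 18657 − 4008 = 14649 km.

h_sync ≈ 14650 km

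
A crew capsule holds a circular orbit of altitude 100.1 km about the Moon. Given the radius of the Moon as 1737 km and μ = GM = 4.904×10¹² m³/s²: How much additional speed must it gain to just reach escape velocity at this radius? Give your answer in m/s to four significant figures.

Δv ≈ 676.8 m/s

r = 1737 + 100.1 = 1837.1 km = 1.8371×10⁶ m.
Circular speed v_c = √(μ/r) = 1634 m/s.
Escape speed v_esc = √(2μ/r) = √2 × v_c = 2311 m/s.
Δv = v_esc − v_c = 676.8 m/s.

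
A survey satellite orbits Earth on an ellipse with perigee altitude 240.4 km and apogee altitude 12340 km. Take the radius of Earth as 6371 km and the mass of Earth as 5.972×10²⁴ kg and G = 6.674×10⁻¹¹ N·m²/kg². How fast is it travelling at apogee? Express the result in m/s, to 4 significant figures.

v ≈ 3335 m/s

μ = GM = 6.674×10⁻¹¹ × 5.972×10²⁴ = 3.986×10¹⁴ m³/s².
r_p = 6371 + 240.4 = 6611.4 km = 6.6114×10⁶ m.
r_a = 6371 + 12340 = 18711 km = 1.8711×10⁷ m.
Semi-major axis a = (r_p + r_a)/2 = 12661 km = 1.266×10⁷ m.
Vis-viva: v² = μ(2/r − 1/a) = 3.986×10¹⁴ × (1.069×10⁻⁷ − 7.898×10⁻⁸) = 1.112×10⁷ m²/s².
v = 3335 m/s.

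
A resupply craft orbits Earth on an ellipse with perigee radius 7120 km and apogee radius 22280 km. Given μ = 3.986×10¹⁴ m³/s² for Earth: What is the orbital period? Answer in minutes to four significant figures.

Semi-major axis a = (r_p + r_a)/2 = (7120.0 + 22280)/2 = 14700 km = 1.470×10⁷ m.
By Kepler's third law T = 2π√(a³/μ) = 2π × 2.823×10³ = 1.774×10⁴ s.
= 295.6 minutes.

T ≈ 295.6 minutes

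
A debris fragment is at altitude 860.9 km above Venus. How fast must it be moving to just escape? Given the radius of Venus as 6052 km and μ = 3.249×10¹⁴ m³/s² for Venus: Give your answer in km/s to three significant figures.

v_esc ≈ 9.70 km/s

r = 6052 + 860.9 = 6912.9 km = 6.9129×10⁶ m.
Escape speed v_esc = √(2μ/r) = √(2 × 3.249×10¹⁴ / 6.913×10⁶) = √(9.400×10⁷) = 9695 m/s.
= 9.695 km/s.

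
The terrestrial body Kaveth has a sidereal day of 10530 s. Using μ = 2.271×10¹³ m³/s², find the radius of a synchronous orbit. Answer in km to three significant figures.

A synchronous orbit has period T, so by Kepler's third law a = (μT²/4π²)^(1/3).
μT²/4π² = 2.271×10¹³ × (1.053×10⁴)² / 39.48 = 6.378×10¹⁹ m³.
a = 3.996×10⁶ m = 3995.5 km.

r_sync ≈ 4000 km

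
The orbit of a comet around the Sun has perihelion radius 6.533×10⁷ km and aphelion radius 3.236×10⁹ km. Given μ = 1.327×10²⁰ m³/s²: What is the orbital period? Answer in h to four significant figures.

T ≈ 321300 h

Semi-major axis a = (r_p + r_a)/2 = (6.5330×10⁷ + 3.2360×10⁹)/2 = 1.6507×10⁹ km = 1.651×10¹² m.
By Kepler's third law T = 2π√(a³/μ) = 2π × 1.841×10⁸ = 1.157×10⁹ s.
= 3.213×10⁵ h.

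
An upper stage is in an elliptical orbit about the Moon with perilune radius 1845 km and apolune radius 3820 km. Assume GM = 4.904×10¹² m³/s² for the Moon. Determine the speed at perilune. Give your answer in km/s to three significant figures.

v ≈ 1.89 km/s

Semi-major axis a = (r_p + r_a)/2 = 2832.5 km = 2.832×10⁶ m.
Vis-viva: v² = μ(2/r − 1/a) = 4.904×10¹² × (1.084×10⁻⁶ − 3.530×10⁻⁷) = 3.585×10⁶ m²/s².
v = 1893 m/s = 1.893 km/s.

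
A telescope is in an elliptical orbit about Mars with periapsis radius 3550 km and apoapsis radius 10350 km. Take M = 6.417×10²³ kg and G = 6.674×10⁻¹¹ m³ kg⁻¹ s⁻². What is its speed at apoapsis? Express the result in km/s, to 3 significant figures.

μ = GM = 6.674×10⁻¹¹ × 6.417×10²³ = 4.283×10¹³ m³/s².
Semi-major axis a = (r_p + r_a)/2 = 6950.0 km = 6.950×10⁶ m.
Vis-viva: v² = μ(2/r − 1/a) = 4.283×10¹³ × (1.932×10⁻⁷ − 1.439×10⁻⁷) = 2.114×10⁶ m²/s².
v = 1454 m/s = 1.454 km/s.

v ≈ 1.45 km/s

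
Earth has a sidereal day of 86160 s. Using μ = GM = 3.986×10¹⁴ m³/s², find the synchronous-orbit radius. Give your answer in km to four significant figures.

A synchronous orbit has period T, so by Kepler's third law a = (μT²/4π²)^(1/3).
μT²/4π² = 3.986×10¹⁴ × (8.616×10⁴)² / 39.48 = 7.495×10²² m³.
a = 4.216×10⁷ m = 42163 km.

r_sync ≈ 42160 km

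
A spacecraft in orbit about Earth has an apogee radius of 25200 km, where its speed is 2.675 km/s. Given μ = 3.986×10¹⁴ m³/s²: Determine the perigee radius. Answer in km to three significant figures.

perigee radius ≈ 7370 km

r_a = 2.520×10⁷ m.
Specific energy ε = v²/2 − μ/r = -1.224×10⁷ J/kg, so a = −μ/(2ε) = 1.628×10⁷ m.
The apsides satisfy r_p + r_a = 2a, so the perigee radius is 2a − r_a = 7.366×10⁶ m = 7366.3 km.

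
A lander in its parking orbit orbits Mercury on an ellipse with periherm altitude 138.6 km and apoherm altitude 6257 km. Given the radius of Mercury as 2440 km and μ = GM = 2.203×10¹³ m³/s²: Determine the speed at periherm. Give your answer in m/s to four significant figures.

r_p = 2440 + 138.6 = 2578.6 km = 2.5786×10⁶ m.
r_a = 2440 + 6257 = 8697.0 km = 8.6970×10⁶ m.
Semi-major axis a = (r_p + r_a)/2 = 5637.8 km = 5.638×10⁶ m.
Vis-viva: v² = μ(2/r − 1/a) = 2.203×10¹³ × (7.756×10⁻⁷ − 1.774×10⁻⁷) = 1.318×10⁷ m²/s².
v = 3630 m/s.

v ≈ 3630 m/s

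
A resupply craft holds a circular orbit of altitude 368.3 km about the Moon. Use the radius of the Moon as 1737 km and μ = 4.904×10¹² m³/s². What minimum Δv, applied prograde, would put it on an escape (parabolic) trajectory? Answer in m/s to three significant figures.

Δv ≈ 632 m/s

r = 1737 + 368.3 = 2105.3 km = 2.1053×10⁶ m.
Circular speed v_c = √(μ/r) = 1526 m/s.
Escape speed v_esc = √(2μ/r) = √2 × v_c = 2158 m/s.
Δv = v_esc − v_c = 632.2 m/s.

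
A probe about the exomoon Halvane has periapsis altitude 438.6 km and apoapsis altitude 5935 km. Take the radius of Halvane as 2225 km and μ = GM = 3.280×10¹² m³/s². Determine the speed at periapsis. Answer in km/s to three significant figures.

v ≈ 1.36 km/s

r_p = 2225 + 438.6 = 2663.6 km = 2.6636×10⁶ m.
r_a = 2225 + 5935 = 8160.0 km = 8.1600×10⁶ m.
Semi-major axis a = (r_p + r_a)/2 = 5411.8 km = 5.412×10⁶ m.
Vis-viva: v² = μ(2/r − 1/a) = 3.280×10¹² × (7.509×10⁻⁷ − 1.848×10⁻⁷) = 1.857×10⁶ m²/s².
v = 1363 m/s = 1.363 km/s.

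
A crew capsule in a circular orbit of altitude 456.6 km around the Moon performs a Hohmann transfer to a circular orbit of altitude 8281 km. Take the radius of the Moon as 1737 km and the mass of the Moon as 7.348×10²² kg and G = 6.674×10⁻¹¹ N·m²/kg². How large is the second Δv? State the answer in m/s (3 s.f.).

Δv ≈ 280 m/s

μ = GM = 6.674×10⁻¹¹ × 7.348×10²² = 4.904×10¹² m³/s².
r₁ = 1737 + 456.6 = 2193.6 km = 2.1936×10⁶ m.
r₂ = 1737 + 8281 = 10018 km = 1.0018×10⁷ m.
Transfer ellipse a_t = (r₁ + r₂)/2 = 6.106×10⁶ m.
At r₁: circular v_c1 = √(μ/r₁) = 1495 m/s; transfer-perilune v_p = √[μ(2/r₁ − 1/a_t)] = 1915 m/s.
At r₂: circular v_c2 = √(μ/r₂) = 699.7 m/s; transfer-apolune v_a = √[μ(2/r₂ − 1/a_t)] = 419.4 m/s.
Δv₂ = v_c2 − v_a = 280.3 m/s.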